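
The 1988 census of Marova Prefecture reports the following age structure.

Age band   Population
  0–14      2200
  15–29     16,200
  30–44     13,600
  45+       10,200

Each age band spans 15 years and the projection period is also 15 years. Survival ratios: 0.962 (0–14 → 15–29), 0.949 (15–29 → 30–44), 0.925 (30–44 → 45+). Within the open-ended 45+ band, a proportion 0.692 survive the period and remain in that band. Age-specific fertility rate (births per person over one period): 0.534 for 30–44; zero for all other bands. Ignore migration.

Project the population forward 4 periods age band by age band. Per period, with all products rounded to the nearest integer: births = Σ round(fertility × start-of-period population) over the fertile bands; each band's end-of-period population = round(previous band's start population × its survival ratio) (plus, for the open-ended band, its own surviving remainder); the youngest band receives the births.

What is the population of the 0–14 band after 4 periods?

3540

Let band 1 be 0–14 through band 4 = 45+.
After projecting period 1:
Births: 13600 * 0.534 = 7262
Band 2: 2200 * 0.962 = 2116
Band 3: 16200 * 0.949 = 15374
Band 4: 13600 * 0.925 + 10200 * 0.692 = 12580 + 7058 = 19638
End of period: [7262, 2116, 15374, 19638]
After projecting period 2:
Births: 15374 * 0.534 = 8210
Band 2: 7262 * 0.962 = 6986
Band 3: 2116 * 0.949 = 2008
Band 4: 15374 * 0.925 + 19638 * 0.692 = 14221 + 13589 = 27810
End of period: [8210, 6986, 2008, 27810]
After projecting period 3:
Births: 2008 * 0.534 = 1072
Band 2: 8210 * 0.962 = 7898
Band 3: 6986 * 0.949 = 6630
Band 4: 2008 * 0.925 + 27810 * 0.692 = 1857 + 19245 = 21102
End of period: [1072, 7898, 6630, 21102]
After projecting period 4:
Births: 6630 * 0.534 = 3540
Band 2: 1072 * 0.962 = 1031
Band 3: 7898 * 0.949 = 7495
Band 4: 6630 * 0.925 + 21102 * 0.692 = 6133 + 14603 = 20736
End of period: [3540, 1031, 7495, 20736]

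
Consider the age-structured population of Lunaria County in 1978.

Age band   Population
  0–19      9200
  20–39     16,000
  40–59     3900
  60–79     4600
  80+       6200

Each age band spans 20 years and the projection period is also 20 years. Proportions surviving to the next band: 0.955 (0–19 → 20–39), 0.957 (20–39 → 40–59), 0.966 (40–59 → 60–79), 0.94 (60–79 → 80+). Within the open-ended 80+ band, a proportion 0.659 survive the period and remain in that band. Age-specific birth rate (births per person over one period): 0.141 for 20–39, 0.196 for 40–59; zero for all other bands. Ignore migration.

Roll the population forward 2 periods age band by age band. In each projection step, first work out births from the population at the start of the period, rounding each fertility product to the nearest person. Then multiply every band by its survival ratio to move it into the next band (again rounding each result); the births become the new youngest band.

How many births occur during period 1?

Call the groups 1 to 5, youngest first.
— Period 1 —
Births: 16000 × 0.141 = 2256, 3900 × 0.196 = 764 → 3020
Group 2: 9200 × 0.955 = 8786
Group 3: 16000 × 0.957 = 15312
Group 4: 3900 × 0.966 = 3767
Group 5: 4600 × 0.94 + 6200 × 0.659 = 4324 + 4086 = 8410
Giving 3020 / 8786 / 15312 / 3767 / 8410.

3020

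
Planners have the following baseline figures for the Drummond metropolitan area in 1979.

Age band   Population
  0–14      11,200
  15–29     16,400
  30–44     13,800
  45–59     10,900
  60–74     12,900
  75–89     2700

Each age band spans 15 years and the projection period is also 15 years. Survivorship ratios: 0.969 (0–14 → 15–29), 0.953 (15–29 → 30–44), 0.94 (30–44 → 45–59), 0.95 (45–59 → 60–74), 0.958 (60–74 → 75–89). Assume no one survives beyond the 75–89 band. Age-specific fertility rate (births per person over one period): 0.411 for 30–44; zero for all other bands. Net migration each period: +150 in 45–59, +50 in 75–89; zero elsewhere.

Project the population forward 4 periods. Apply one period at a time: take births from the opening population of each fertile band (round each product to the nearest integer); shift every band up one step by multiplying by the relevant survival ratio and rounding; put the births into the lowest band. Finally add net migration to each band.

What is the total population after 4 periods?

40213

Call the bands 1 to 6, youngest first.
— Period 1 —
Births: 13800 * 0.411 = 5672
Band 2: 11200 * 0.969 = 10853
Band 3: 16400 * 0.953 = 15629
Band 4: 13800 * 0.94 = 12972
Band 5: 10900 * 0.95 = 10355
Band 6: 12900 * 0.958 = 12358
Net migration: Band 4 + 150 → 13122; Band 6 + 50 → 12408
Giving 5672 / 10853 / 15629 / 13122 / 10355 / 12408.
— Period 2 —
Births: 15629 * 0.411 = 6424
Band 2: 5672 * 0.969 = 5496
Band 3: 10853 * 0.953 = 10343
Band 4: 15629 * 0.94 = 14691
Band 5: 13122 * 0.95 = 12466
Band 6: 10355 * 0.958 = 9920
Net migration: Band 4 + 150 → 14841; Band 6 + 50 → 9970
Giving 6424 / 5496 / 10343 / 14841 / 12466 / 9970.
— Period 3 —
Births: 10343 * 0.411 = 4251
Band 2: 6424 * 0.969 = 6225
Band 3: 5496 * 0.953 = 5238
Band 4: 10343 * 0.94 = 9722
Band 5: 14841 * 0.95 = 14099
Band 6: 12466 * 0.958 = 11942
Net migration: Band 4 + 150 → 9872; Band 6 + 50 → 11992
Giving 4251 / 6225 / 5238 / 9872 / 14099 / 11992.
— Period 4 —
Births: 5238 * 0.411 = 2153
Band 2: 4251 * 0.969 = 4119
Band 3: 6225 * 0.953 = 5932
Band 4: 5238 * 0.94 = 4924
Band 5: 9872 * 0.95 = 9378
Band 6: 14099 * 0.958 = 13507
Net migration: Band 4 + 150 → 5074; Band 6 + 50 → 13557
Giving 2153 / 4119 / 5932 / 5074 / 9378 / 13557.
Total after period 4: 2153 + 4119 + 5932 + 5074 + 9378 + 13557 = 40213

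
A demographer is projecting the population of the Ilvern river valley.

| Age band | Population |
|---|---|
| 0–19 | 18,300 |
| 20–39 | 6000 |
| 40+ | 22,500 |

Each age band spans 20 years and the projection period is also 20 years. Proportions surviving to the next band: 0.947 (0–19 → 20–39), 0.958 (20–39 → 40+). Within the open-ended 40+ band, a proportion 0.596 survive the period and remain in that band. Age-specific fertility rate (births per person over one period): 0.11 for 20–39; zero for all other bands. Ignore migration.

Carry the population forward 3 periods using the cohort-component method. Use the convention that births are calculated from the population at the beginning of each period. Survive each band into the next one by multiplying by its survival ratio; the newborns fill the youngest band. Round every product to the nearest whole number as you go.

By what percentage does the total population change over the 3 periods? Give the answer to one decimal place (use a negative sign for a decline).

Period 1.
Births: 6000 * 0.11 = 660
20–39: 18300 * 0.947 = 17330
40+: 6000 * 0.958 + 22500 * 0.596 = 5748 + 13410 = 19158
Giving 660 / 17330 / 19158.
Period 2.
Births: 17330 * 0.11 = 1906
20–39: 660 * 0.947 = 625
40+: 17330 * 0.958 + 19158 * 0.596 = 16602 + 11418 = 28020
Giving 1906 / 625 / 28020.
Period 3.
Births: 625 * 0.11 = 69
20–39: 1906 * 0.947 = 1805
40+: 625 * 0.958 + 28020 * 0.596 = 599 + 16700 = 17299
Giving 69 / 1805 / 17299.
Total: 46800 → 19173; change = -27627; percentage change = -59.0%

-59.0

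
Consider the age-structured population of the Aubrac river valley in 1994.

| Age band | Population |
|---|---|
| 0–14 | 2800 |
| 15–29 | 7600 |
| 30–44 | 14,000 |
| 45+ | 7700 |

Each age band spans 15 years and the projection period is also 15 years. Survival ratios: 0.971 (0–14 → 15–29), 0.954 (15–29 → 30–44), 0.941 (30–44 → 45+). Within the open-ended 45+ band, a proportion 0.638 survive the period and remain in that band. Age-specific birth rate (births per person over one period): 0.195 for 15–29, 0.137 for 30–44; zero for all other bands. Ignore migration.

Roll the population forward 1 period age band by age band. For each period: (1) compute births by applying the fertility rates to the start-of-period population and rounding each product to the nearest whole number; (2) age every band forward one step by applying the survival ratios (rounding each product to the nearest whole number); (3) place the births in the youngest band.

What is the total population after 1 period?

After projecting period 1:
Births: 7600 × 0.195 = 1482 ; 14000 × 0.137 = 1918 → total 3400
15–29: 2800 × 0.971 = 2719
30–44: 7600 × 0.954 = 7250
45+: 14000 × 0.941 + 7700 × 0.638 = 13174 + 4913 = 18087
→ [3400, 2719, 7250, 18087]
Total after period 1: 3400 + 2719 + 7250 + 18087 = 31456

31456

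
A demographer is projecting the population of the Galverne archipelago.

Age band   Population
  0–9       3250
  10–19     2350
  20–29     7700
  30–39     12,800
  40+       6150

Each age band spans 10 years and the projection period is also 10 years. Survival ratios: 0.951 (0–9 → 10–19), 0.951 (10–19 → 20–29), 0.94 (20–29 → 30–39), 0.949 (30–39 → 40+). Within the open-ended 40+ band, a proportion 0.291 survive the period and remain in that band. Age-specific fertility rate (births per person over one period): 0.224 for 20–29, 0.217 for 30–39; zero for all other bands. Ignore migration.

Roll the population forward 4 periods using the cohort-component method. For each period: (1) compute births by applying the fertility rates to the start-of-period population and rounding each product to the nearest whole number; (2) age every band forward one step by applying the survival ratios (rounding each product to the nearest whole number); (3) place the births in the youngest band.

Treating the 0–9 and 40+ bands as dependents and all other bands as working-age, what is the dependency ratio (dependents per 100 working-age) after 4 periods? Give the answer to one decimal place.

83.4

Let band 1 be 0–9 through band 5 = 40+.
[period 1]
Births: 7700 × 0.224 = 1725  |  12800 × 0.217 = 2778 → total 4503
Band 2: 3250 × 0.951 = 3091
Band 3: 2350 × 0.951 = 2235
Band 4: 7700 × 0.94 = 7238
Band 5: 12800 × 0.949 + 6150 × 0.291 = 12147 + 1790 = 13937
Giving 4503 / 3091 / 2235 / 7238 / 13937.
[period 2]
Births: 2235 × 0.224 = 501  |  7238 × 0.217 = 1571 → total 2072
Band 2: 4503 × 0.951 = 4282
Band 3: 3091 × 0.951 = 2940
Band 4: 2235 × 0.94 = 2101
Band 5: 7238 × 0.949 + 13937 × 0.291 = 6869 + 4056 = 10925
Giving 2072 / 4282 / 2940 / 2101 / 10925.
[period 3]
Births: 2940 × 0.224 = 659  |  2101 × 0.217 = 456 → total 1115
Band 2: 2072 × 0.951 = 1970
Band 3: 4282 × 0.951 = 4072
Band 4: 2940 × 0.94 = 2764
Band 5: 2101 × 0.949 + 10925 × 0.291 = 1994 + 3179 = 5173
Giving 1115 / 1970 / 4072 / 2764 / 5173.
[period 4]
Births: 4072 × 0.224 = 912  |  2764 × 0.217 = 600 → total 1512
Band 2: 1115 × 0.951 = 1060
Band 3: 1970 × 0.951 = 1873
Band 4: 4072 × 0.94 = 3828
Band 5: 2764 × 0.949 + 5173 × 0.291 = 2623 + 1505 = 4128
Giving 1512 / 1060 / 1873 / 3828 / 4128.
Dependents (band 0–9 + band 40+) = 1512 + 4128 = 5640; working-age = 6761; ratio = 5640/6761 × 100 = 83.4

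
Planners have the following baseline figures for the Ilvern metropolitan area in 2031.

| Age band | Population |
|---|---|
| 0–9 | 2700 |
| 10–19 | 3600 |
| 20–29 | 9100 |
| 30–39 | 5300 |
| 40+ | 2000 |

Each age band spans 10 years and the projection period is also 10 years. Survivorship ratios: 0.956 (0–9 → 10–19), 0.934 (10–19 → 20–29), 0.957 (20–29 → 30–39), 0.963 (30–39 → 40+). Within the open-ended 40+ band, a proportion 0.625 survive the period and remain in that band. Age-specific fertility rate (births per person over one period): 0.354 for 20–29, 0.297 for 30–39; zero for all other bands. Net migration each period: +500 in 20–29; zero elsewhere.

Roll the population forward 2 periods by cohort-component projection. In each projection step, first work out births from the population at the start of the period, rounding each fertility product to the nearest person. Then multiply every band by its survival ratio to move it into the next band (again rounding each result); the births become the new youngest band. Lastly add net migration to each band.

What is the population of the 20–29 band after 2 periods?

2911

Let band 1 be 0–9 through band 5 = 40+.
After projecting period 1:
Births: 9100 × 0.354 = 3221  |  5300 × 0.297 = 1574 → 4795
Band 2: 2700 × 0.956 = 2581
Band 3: 3600 × 0.934 = 3362
Band 4: 9100 × 0.957 = 8709
Band 5: 5300 × 0.963 + 2000 × 0.625 = 5104 + 1250 = 6354
Net migration: Band 3 + 500 → 3862
Giving 4795 / 2581 / 3862 / 8709 / 6354.
After projecting period 2:
Births: 3862 × 0.354 = 1367  |  8709 × 0.297 = 2587 → 3954
Band 2: 4795 × 0.956 = 4584
Band 3: 2581 × 0.934 = 2411
Band 4: 3862 × 0.957 = 3696
Band 5: 8709 × 0.963 + 6354 × 0.625 = 8387 + 3971 = 12358
Net migration: Band 3 + 500 → 2911
Giving 3954 / 4584 / 2911 / 3696 / 12358.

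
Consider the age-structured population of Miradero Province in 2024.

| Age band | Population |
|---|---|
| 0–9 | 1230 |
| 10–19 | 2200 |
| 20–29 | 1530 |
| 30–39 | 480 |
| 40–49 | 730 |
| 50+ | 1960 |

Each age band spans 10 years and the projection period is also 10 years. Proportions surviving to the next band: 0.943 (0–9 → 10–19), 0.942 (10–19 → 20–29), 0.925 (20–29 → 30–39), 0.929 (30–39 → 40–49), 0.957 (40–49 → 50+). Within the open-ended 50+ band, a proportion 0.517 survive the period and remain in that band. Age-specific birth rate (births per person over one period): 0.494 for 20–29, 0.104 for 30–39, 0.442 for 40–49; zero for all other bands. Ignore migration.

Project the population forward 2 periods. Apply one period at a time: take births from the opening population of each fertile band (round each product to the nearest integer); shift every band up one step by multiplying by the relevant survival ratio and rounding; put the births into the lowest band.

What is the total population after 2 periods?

8070

After projecting period 1:
Births: 1530 * 0.494 = 756  |  480 * 0.104 = 50  |  730 * 0.442 = 323 ⇒ total 1129
10–19: 1230 * 0.943 = 1160
20–29: 2200 * 0.942 = 2072
30–39: 1530 * 0.925 = 1415
40–49: 480 * 0.929 = 446
50+: 730 * 0.957 + 1960 * 0.517 = 699 + 1013 = 1712
End of period: [1129, 1160, 2072, 1415, 446, 1712]
After projecting period 2:
Births: 2072 * 0.494 = 1024  |  1415 * 0.104 = 147  |  446 * 0.442 = 197 ⇒ total 1368
10–19: 1129 * 0.943 = 1065
20–29: 1160 * 0.942 = 1093
30–39: 2072 * 0.925 = 1917
40–49: 1415 * 0.929 = 1315
50+: 446 * 0.957 + 1712 * 0.517 = 427 + 885 = 1312
End of period: [1368, 1065, 1093, 1917, 1315, 1312]
Total after period 2: 1368 + 1065 + 1093 + 1917 + 1315 + 1312 = 8070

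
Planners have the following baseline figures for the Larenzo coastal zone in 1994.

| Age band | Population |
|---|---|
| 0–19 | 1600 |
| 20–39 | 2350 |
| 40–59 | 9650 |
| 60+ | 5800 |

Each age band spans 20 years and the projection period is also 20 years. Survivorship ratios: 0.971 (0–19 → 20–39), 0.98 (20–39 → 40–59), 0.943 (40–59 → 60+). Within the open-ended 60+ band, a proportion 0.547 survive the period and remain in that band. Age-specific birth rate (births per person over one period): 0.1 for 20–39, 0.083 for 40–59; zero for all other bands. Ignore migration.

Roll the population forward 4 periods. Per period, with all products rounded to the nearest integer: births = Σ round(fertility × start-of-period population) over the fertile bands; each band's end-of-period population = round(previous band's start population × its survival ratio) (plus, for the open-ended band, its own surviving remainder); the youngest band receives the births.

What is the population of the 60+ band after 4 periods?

4374

Period 1.
Births: 2350 × 0.1 = 235 ; 9650 × 0.083 = 801 ⇒ total 1036
20–39: 1600 × 0.971 = 1554
40–59: 2350 × 0.98 = 2303
60+: 9650 × 0.943 + 5800 × 0.547 = 9100 + 3173 = 12273
→ [1036, 1554, 2303, 12273]
Period 2.
Births: 1554 × 0.1 = 155 ; 2303 × 0.083 = 191 ⇒ total 346
20–39: 1036 × 0.971 = 1006
40–59: 1554 × 0.98 = 1523
60+: 2303 × 0.943 + 12273 × 0.547 = 2172 + 6713 = 8885
→ [346, 1006, 1523, 8885]
Period 3.
Births: 1006 × 0.1 = 101 ; 1523 × 0.083 = 126 ⇒ total 227
20–39: 346 × 0.971 = 336
40–59: 1006 × 0.98 = 986
60+: 1523 × 0.943 + 8885 × 0.547 = 1436 + 4860 = 6296
→ [227, 336, 986, 6296]
Period 4.
Births: 336 × 0.1 = 34 ; 986 × 0.083 = 82 ⇒ total 116
20–39: 227 × 0.971 = 220
40–59: 336 × 0.98 = 329
60+: 986 × 0.943 + 6296 × 0.547 = 930 + 3444 = 4374
→ [116, 220, 329, 4374]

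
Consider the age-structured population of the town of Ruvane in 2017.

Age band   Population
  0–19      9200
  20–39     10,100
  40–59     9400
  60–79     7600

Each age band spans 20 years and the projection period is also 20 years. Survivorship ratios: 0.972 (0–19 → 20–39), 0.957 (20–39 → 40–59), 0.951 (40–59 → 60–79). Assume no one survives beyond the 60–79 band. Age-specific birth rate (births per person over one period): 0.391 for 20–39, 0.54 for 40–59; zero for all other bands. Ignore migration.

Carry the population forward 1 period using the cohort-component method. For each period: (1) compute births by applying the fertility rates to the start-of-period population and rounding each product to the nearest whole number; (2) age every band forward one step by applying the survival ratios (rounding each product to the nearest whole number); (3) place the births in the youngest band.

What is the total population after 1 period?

— Period 1 —
Births: 10100 × 0.391 = 3949 ; 9400 × 0.54 = 5076 — total 9025
20–39: 9200 × 0.972 = 8942
40–59: 10100 × 0.957 = 9666
60–79: 9400 × 0.951 = 8939
→ [9025, 8942, 9666, 8939]
Total after period 1: 9025 + 8942 + 9666 + 8939 = 36572

36572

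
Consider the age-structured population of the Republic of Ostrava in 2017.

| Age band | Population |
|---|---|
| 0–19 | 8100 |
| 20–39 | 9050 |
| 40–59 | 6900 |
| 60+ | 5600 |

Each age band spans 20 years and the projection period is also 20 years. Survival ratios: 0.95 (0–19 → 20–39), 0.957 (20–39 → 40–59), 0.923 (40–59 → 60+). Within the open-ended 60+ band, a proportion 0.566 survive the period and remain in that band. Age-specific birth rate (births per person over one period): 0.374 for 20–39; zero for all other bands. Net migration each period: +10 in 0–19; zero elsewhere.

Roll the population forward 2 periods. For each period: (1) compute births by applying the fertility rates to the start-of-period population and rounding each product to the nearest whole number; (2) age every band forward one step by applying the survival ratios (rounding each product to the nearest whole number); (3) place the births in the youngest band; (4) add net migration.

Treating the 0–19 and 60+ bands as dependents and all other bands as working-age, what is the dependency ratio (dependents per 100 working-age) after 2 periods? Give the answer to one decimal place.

(Bands numbered youngest = 1 to oldest = 4.)
Period 1:
Births: 9050 × 0.374 = 3385
Band 2: 8100 × 0.95 = 7695
Band 3: 9050 × 0.957 = 8661
Band 4: 6900 × 0.923 + 5600 × 0.566 = 6369 + 3170 = 9539
Net migration: Band 1 + 10 → 3395
→ [3395, 7695, 8661, 9539]
Period 2:
Births: 7695 × 0.374 = 2878
Band 2: 3395 × 0.95 = 3225
Band 3: 7695 × 0.957 = 7364
Band 4: 8661 × 0.923 + 9539 × 0.566 = 7994 + 5399 = 13393
Net migration: Band 1 + 10 → 2888
→ [2888, 3225, 7364, 13393]
Dependents (band 0–19 + band 60+) = 2888 + 13393 = 16281; working-age = 10589; ratio = 16281/10589 × 100 = 153.8

153.8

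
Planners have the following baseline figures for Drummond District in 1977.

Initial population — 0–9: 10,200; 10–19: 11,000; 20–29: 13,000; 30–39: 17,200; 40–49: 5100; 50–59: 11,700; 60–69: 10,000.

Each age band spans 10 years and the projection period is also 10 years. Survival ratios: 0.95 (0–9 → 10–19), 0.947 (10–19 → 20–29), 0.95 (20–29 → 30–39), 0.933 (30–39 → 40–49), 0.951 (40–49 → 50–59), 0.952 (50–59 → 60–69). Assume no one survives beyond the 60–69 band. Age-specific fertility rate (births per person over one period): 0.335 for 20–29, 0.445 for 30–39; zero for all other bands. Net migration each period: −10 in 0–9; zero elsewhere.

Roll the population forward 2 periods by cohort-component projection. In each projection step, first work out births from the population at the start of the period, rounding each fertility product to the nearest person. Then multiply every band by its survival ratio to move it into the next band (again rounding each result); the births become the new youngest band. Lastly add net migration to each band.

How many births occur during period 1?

12009

(Groups numbered youngest = 1 to oldest = 7.)
[period 1]
Births: 13000 × 0.335 = 4355  |  17200 × 0.445 = 7654 → total 12009
Group 2: 10200 × 0.95 = 9690
Group 3: 11000 × 0.947 = 10417
Group 4: 13000 × 0.95 = 12350
Group 5: 17200 × 0.933 = 16048
Group 6: 5100 × 0.951 = 4850
Group 7: 11700 × 0.952 = 11138
Net migration: Group 1 − 10 → 11999
Giving 11999 / 9690 / 10417 / 12350 / 16048 / 4850 / 11138.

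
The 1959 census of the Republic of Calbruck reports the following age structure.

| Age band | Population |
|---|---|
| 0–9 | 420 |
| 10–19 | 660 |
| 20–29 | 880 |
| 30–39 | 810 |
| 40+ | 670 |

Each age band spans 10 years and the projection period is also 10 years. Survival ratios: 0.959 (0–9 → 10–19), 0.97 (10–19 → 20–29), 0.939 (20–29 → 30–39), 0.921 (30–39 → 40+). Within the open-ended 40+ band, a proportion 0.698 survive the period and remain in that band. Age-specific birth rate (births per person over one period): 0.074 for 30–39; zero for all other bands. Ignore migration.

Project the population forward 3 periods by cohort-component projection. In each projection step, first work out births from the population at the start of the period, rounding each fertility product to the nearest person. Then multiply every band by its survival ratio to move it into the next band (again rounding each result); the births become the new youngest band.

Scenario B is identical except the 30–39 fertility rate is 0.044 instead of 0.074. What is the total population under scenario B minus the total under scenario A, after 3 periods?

-63

Period 1.
Births: 810 × 0.074 = 60
10–19: 420 × 0.959 = 403
20–29: 660 × 0.97 = 640
30–39: 880 × 0.939 = 826
40+: 810 × 0.921 + 670 × 0.698 = 746 + 468 = 1214
Population now: 0–9=60, 10–19=403, 20–29=640, 30–39=826, 40+=1214
Period 2.
Births: 826 × 0.074 = 61
10–19: 60 × 0.959 = 58
20–29: 403 × 0.97 = 391
30–39: 640 × 0.939 = 601
40+: 826 × 0.921 + 1214 × 0.698 = 761 + 847 = 1608
Population now: 0–9=61, 10–19=58, 20–29=391, 30–39=601, 40+=1608
Period 3.
Births: 601 × 0.074 = 44
10–19: 61 × 0.959 = 58
20–29: 58 × 0.97 = 56
30–39: 391 × 0.939 = 367
40+: 601 × 0.921 + 1608 × 0.698 = 554 + 1122 = 1676
Population now: 0–9=44, 10–19=58, 20–29=56, 30–39=367, 40+=1676
Scenario A total after 3 periods: 2201
Scenario B projection —
Period 1.
Births: 810 × 0.044 = 36
10–19: 420 × 0.959 = 403
20–29: 660 × 0.97 = 640
30–39: 880 × 0.939 = 826
40+: 810 × 0.921 + 670 × 0.698 = 746 + 468 = 1214
Population now: 0–9=36, 10–19=403, 20–29=640, 30–39=826, 40+=1214
Period 2.
Births: 826 × 0.044 = 36
10–19: 36 × 0.959 = 35
20–29: 403 × 0.97 = 391
30–39: 640 × 0.939 = 601
40+: 826 × 0.921 + 1214 × 0.698 = 761 + 847 = 1608
Population now: 0–9=36, 10–19=35, 20–29=391, 30–39=601, 40+=1608
Period 3.
Births: 601 × 0.044 = 26
10–19: 36 × 0.959 = 35
20–29: 35 × 0.97 = 34
30–39: 391 × 0.939 = 367
40+: 601 × 0.921 + 1608 × 0.698 = 554 + 1122 = 1676
Population now: 0–9=26, 10–19=35, 20–29=34, 30–39=367, 40+=1676
Scenario B total after 3 periods: 2138
Difference B − A = 2138 − 2201 = -63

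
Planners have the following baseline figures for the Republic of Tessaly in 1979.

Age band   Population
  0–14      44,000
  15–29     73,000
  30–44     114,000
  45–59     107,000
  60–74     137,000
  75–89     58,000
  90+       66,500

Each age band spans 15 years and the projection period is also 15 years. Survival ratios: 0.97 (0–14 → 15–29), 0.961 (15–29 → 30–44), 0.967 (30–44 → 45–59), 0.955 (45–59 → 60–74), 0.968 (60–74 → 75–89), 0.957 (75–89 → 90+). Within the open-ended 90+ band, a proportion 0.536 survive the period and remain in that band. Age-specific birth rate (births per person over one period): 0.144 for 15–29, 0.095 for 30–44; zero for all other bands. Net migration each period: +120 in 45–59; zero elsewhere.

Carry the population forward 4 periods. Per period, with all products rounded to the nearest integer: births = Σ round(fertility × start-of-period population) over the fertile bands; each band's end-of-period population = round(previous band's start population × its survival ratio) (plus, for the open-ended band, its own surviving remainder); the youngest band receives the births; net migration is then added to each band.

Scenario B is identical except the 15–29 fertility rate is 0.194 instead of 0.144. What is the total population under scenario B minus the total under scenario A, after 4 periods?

8296

Call the bands 1 to 7, youngest first.
— Period 1 —
Births: 73000 × 0.144 = 10512  |  114000 × 0.095 = 10830 → total 21342
Band 2: 44000 × 0.97 = 42680
Band 3: 73000 × 0.961 = 70153
Band 4: 114000 × 0.967 = 110238
Band 5: 107000 × 0.955 = 102185
Band 6: 137000 × 0.968 = 132616
Band 7: 58000 × 0.957 + 66500 × 0.536 = 55506 + 35644 = 91150
Net migration: Band 4 + 120 → 110358
End of period: [21342, 42680, 70153, 110358, 102185, 132616, 91150]
— Period 2 —
Births: 42680 × 0.144 = 6146  |  70153 × 0.095 = 6665 → total 12811
Band 2: 21342 × 0.97 = 20702
Band 3: 42680 × 0.961 = 41015
Band 4: 70153 × 0.967 = 67838
Band 5: 110358 × 0.955 = 105392
Band 6: 102185 × 0.968 = 98915
Band 7: 132616 × 0.957 + 91150 × 0.536 = 126914 + 48856 = 175770
Net migration: Band 4 + 120 → 67958
End of period: [12811, 20702, 41015, 67958, 105392, 98915, 175770]
— Period 3 —
Births: 20702 × 0.144 = 2981  |  41015 × 0.095 = 3896 → total 6877
Band 2: 12811 × 0.97 = 12427
Band 3: 20702 × 0.961 = 19895
Band 4: 41015 × 0.967 = 39662
Band 5: 67958 × 0.955 = 64900
Band 6: 105392 × 0.968 = 102019
Band 7: 98915 × 0.957 + 175770 × 0.536 = 94662 + 94213 = 188875
Net migration: Band 4 + 120 → 39782
End of period: [6877, 12427, 19895, 39782, 64900, 102019, 188875]
— Period 4 —
Births: 12427 × 0.144 = 1789  |  19895 × 0.095 = 1890 → total 3679
Band 2: 6877 × 0.97 = 6671
Band 3: 12427 × 0.961 = 11942
Band 4: 19895 × 0.967 = 19238
Band 5: 39782 × 0.955 = 37992
Band 6: 64900 × 0.968 = 62823
Band 7: 102019 × 0.957 + 188875 × 0.536 = 97632 + 101237 = 198869
Net migration: Band 4 + 120 → 19358
End of period: [3679, 6671, 11942, 19358, 37992, 62823, 198869]
Scenario A total after 4 periods: 341334
Scenario B projection —
— Period 1 —
Births: 73000 × 0.194 = 14162  |  114000 × 0.095 = 10830 → total 24992
Band 2: 44000 × 0.97 = 42680
Band 3: 73000 × 0.961 = 70153
Band 4: 114000 × 0.967 = 110238
Band 5: 107000 × 0.955 = 102185
Band 6: 137000 × 0.968 = 132616
Band 7: 58000 × 0.957 + 66500 × 0.536 = 55506 + 35644 = 91150
Net migration: Band 4 + 120 → 110358
End of period: [24992, 42680, 70153, 110358, 102185, 132616, 91150]
— Period 2 —
Births: 42680 × 0.194 = 8280  |  70153 × 0.095 = 6665 → total 14945
Band 2: 24992 × 0.97 = 24242
Band 3: 42680 × 0.961 = 41015
Band 4: 70153 × 0.967 = 67838
Band 5: 110358 × 0.955 = 105392
Band 6: 102185 × 0.968 = 98915
Band 7: 132616 × 0.957 + 91150 × 0.536 = 126914 + 48856 = 175770
Net migration: Band 4 + 120 → 67958
End of period: [14945, 24242, 41015, 67958, 105392, 98915, 175770]
— Period 3 —
Births: 24242 × 0.194 = 4703  |  41015 × 0.095 = 3896 → total 8599
Band 2: 14945 × 0.97 = 14497
Band 3: 24242 × 0.961 = 23297
Band 4: 41015 × 0.967 = 39662
Band 5: 67958 × 0.955 = 64900
Band 6: 105392 × 0.968 = 102019
Band 7: 98915 × 0.957 + 175770 × 0.536 = 94662 + 94213 = 188875
Net migration: Band 4 + 120 → 39782
End of period: [8599, 14497, 23297, 39782, 64900, 102019, 188875]
— Period 4 —
Births: 14497 × 0.194 = 2812  |  23297 × 0.095 = 2213 → total 5025
Band 2: 8599 × 0.97 = 8341
Band 3: 14497 × 0.961 = 13932
Band 4: 23297 × 0.967 = 22528
Band 5: 39782 × 0.955 = 37992
Band 6: 64900 × 0.968 = 62823
Band 7: 102019 × 0.957 + 188875 × 0.536 = 97632 + 101237 = 198869
Net migration: Band 4 + 120 → 22648
End of period: [5025, 8341, 13932, 22648, 37992, 62823, 198869]
Scenario B total after 4 periods: 349630
Difference B − A = 349630 − 341334 = 8296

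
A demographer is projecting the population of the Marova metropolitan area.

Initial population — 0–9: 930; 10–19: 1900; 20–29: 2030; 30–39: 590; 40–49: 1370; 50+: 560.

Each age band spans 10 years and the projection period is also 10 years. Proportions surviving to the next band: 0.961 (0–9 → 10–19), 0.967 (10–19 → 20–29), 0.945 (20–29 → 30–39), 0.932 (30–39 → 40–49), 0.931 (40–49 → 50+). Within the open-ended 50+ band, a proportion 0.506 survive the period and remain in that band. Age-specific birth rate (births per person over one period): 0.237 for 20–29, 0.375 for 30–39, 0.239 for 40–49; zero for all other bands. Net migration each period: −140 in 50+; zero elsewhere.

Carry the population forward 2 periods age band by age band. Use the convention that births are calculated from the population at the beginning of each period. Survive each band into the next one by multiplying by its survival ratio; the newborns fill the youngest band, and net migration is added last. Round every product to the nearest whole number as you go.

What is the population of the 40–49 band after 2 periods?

Call the groups 1 to 6, youngest first.
[period 1]
Births: 2030 * 0.237 = 481  |  590 * 0.375 = 221  |  1370 * 0.239 = 327 — total 1029
Group 2: 930 * 0.961 = 894
Group 3: 1900 * 0.967 = 1837
Group 4: 2030 * 0.945 = 1918
Group 5: 590 * 0.932 = 550
Group 6: 1370 * 0.931 + 560 * 0.506 = 1275 + 283 = 1558
Net migration: Group 6 − 140 → 1418
→ [1029, 894, 1837, 1918, 550, 1418]
[period 2]
Births: 1837 * 0.237 = 435  |  1918 * 0.375 = 719  |  550 * 0.239 = 131 — total 1285
Group 2: 1029 * 0.961 = 989
Group 3: 894 * 0.967 = 864
Group 4: 1837 * 0.945 = 1736
Group 5: 1918 * 0.932 = 1788
Group 6: 550 * 0.931 + 1418 * 0.506 = 512 + 718 = 1230
Net migration: Group 6 − 140 → 1090
→ [1285, 989, 864, 1736, 1788, 1090]

1788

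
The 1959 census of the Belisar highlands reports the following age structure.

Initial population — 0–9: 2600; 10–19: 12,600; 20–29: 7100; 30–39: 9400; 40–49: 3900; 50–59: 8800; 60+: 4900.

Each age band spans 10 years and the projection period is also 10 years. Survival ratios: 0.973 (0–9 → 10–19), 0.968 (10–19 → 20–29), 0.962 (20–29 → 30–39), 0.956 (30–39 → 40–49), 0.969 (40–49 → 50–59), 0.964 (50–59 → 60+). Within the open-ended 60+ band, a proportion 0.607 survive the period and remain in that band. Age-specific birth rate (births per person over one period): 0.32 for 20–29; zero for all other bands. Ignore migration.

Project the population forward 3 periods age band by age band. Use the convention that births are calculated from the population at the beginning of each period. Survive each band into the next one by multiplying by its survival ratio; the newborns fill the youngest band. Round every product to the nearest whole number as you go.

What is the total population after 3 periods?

(Groups numbered youngest = 1 to oldest = 7.)
Period 1.
Births: 7100 × 0.32 = 2272
Group 2: 2600 × 0.973 = 2530
Group 3: 12600 × 0.968 = 12197
Group 4: 7100 × 0.962 = 6830
Group 5: 9400 × 0.956 = 8986
Group 6: 3900 × 0.969 = 3779
Group 7: 8800 × 0.964 + 4900 × 0.607 = 8483 + 2974 = 11457
→ [2272, 2530, 12197, 6830, 8986, 3779, 11457]
Period 2.
Births: 12197 × 0.32 = 3903
Group 2: 2272 × 0.973 = 2211
Group 3: 2530 × 0.968 = 2449
Group 4: 12197 × 0.962 = 11734
Group 5: 6830 × 0.956 = 6529
Group 6: 8986 × 0.969 = 8707
Group 7: 3779 × 0.964 + 11457 × 0.607 = 3643 + 6954 = 10597
→ [3903, 2211, 2449, 11734, 6529, 8707, 10597]
Period 3.
Births: 2449 × 0.32 = 784
Group 2: 3903 × 0.973 = 3798
Group 3: 2211 × 0.968 = 2140
Group 4: 2449 × 0.962 = 2356
Group 5: 11734 × 0.956 = 11218
Group 6: 6529 × 0.969 = 6327
Group 7: 8707 × 0.964 + 10597 × 0.607 = 8394 + 6432 = 14826
→ [784, 3798, 2140, 2356, 11218, 6327, 14826]
Total after period 3: 784 + 3798 + 2140 + 2356 + 11218 + 6327 + 14826 = 41449

41449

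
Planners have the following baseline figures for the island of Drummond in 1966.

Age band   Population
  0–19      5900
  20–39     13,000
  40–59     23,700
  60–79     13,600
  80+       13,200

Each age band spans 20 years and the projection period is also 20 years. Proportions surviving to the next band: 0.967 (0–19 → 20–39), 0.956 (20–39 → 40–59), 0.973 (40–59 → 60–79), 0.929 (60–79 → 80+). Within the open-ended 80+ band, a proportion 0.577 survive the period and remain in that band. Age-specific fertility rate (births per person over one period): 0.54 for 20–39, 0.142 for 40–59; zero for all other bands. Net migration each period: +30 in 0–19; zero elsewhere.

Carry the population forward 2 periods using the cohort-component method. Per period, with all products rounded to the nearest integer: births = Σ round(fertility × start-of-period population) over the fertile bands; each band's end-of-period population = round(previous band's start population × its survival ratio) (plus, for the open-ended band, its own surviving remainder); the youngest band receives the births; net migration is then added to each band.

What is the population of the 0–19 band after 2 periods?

4876

After projecting period 1:
Births: 13000 * 0.54 = 7020 ; 23700 * 0.142 = 3365 → total 10385
20–39: 5900 * 0.967 = 5705
40–59: 13000 * 0.956 = 12428
60–79: 23700 * 0.973 = 23060
80+: 13600 * 0.929 + 13200 * 0.577 = 12634 + 7616 = 20250
Net migration: 0–19 + 30 → 10415
Giving 10415 / 5705 / 12428 / 23060 / 20250.
After projecting period 2:
Births: 5705 * 0.54 = 3081 ; 12428 * 0.142 = 1765 → total 4846
20–39: 10415 * 0.967 = 10071
40–59: 5705 * 0.956 = 5454
60–79: 12428 * 0.973 = 12092
80+: 23060 * 0.929 + 20250 * 0.577 = 21423 + 11684 = 33107
Net migration: 0–19 + 30 → 4876
Giving 4876 / 10071 / 5454 / 12092 / 33107.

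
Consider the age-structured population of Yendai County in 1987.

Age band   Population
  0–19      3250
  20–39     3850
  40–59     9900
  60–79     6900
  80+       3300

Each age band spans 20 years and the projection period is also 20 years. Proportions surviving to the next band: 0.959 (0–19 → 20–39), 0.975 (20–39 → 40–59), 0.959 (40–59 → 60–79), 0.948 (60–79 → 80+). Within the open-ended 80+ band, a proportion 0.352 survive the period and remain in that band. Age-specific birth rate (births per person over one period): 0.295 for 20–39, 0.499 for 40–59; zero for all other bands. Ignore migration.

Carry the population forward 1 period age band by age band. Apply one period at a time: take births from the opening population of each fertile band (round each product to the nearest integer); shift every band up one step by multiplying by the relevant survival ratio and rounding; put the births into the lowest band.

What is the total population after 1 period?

Period 1:
Births: 3850 × 0.295 = 1136  |  9900 × 0.499 = 4940 → 6076
20–39: 3250 × 0.959 = 3117
40–59: 3850 × 0.975 = 3754
60–79: 9900 × 0.959 = 9494
80+: 6900 × 0.948 + 3300 × 0.352 = 6541 + 1162 = 7703
Population now: 0–19=6076, 20–39=3117, 40–59=3754, 60–79=9494, 80+=7703
Total after period 1: 6076 + 3117 + 3754 + 9494 + 7703 = 30144

30144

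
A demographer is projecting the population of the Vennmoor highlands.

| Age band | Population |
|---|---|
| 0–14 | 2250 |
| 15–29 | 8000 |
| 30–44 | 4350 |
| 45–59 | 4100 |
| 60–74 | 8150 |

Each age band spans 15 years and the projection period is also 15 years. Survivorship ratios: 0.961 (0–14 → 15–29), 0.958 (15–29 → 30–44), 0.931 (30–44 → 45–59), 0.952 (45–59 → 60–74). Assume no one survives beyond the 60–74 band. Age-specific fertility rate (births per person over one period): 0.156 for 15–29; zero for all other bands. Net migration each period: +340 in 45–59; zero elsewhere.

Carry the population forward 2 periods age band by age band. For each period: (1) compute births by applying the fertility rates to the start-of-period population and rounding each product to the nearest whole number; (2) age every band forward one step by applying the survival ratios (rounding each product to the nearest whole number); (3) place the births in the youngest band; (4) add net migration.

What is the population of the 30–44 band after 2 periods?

Numbering the bands 1..5 from youngest to oldest:
Period 1.
Births: 8000 × 0.156 = 1248
Band 2: 2250 × 0.961 = 2162
Band 3: 8000 × 0.958 = 7664
Band 4: 4350 × 0.931 = 4050
Band 5: 4100 × 0.952 = 3903
Net migration: Band 4 + 340 → 4390
Population now: 0–14=1248, 15–29=2162, 30–44=7664, 45–59=4390, 60–74=3903
Period 2.
Births: 2162 × 0.156 = 337
Band 2: 1248 × 0.961 = 1199
Band 3: 2162 × 0.958 = 2071
Band 4: 7664 × 0.931 = 7135
Band 5: 4390 × 0.952 = 4179
Net migration: Band 4 + 340 → 7475
Population now: 0–14=337, 15–29=1199, 30–44=2071, 45–59=7475, 60–74=4179

2071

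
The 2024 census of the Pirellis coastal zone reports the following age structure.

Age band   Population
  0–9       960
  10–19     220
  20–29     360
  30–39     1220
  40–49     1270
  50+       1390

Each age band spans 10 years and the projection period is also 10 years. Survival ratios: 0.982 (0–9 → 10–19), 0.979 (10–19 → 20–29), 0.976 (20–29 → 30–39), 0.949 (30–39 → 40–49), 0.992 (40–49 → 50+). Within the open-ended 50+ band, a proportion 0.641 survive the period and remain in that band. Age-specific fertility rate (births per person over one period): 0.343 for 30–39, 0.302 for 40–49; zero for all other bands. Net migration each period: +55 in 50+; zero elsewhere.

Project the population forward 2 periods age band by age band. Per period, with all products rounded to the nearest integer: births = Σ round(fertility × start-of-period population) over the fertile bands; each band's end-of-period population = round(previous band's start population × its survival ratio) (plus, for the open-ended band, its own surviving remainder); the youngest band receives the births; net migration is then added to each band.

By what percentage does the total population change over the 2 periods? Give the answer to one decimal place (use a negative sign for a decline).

-1.4

[period 1]
Births: 1220 * 0.343 = 418 ; 1270 * 0.302 = 384 → total 802
10–19: 960 * 0.982 = 943
20–29: 220 * 0.979 = 215
30–39: 360 * 0.976 = 351
40–49: 1220 * 0.949 = 1158
50+: 1270 * 0.992 + 1390 * 0.641 = 1260 + 891 = 2151
Net migration: 50+ + 55 → 2206
Population now: 0–9=802, 10–19=943, 20–29=215, 30–39=351, 40–49=1158, 50+=2206
[period 2]
Births: 351 * 0.343 = 120 ; 1158 * 0.302 = 350 → total 470
10–19: 802 * 0.982 = 788
20–29: 943 * 0.979 = 923
30–39: 215 * 0.976 = 210
40–49: 351 * 0.949 = 333
50+: 1158 * 0.992 + 2206 * 0.641 = 1149 + 1414 = 2563
Net migration: 50+ + 55 → 2618
Population now: 0–9=470, 10–19=788, 20–29=923, 30–39=210, 40–49=333, 50+=2618
Total: 5420 → 5342; change = -78; percentage change = -1.4%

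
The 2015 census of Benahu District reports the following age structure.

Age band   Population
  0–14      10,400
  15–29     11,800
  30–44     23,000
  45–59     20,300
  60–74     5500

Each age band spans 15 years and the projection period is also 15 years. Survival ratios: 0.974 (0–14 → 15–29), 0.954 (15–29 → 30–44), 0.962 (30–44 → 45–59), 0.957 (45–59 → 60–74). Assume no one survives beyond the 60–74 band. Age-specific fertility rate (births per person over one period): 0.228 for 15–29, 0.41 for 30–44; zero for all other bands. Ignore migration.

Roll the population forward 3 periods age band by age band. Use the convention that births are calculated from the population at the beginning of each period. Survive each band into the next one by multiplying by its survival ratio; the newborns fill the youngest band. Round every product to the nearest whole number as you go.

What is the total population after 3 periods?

44321

[period 1]
Births: 11800 * 0.228 = 2690, 23000 * 0.41 = 9430 → 12120
15–29: 10400 * 0.974 = 10130
30–44: 11800 * 0.954 = 11257
45–59: 23000 * 0.962 = 22126
60–74: 20300 * 0.957 = 19427
→ [12120, 10130, 11257, 22126, 19427]
[period 2]
Births: 10130 * 0.228 = 2310, 11257 * 0.41 = 4615 → 6925
15–29: 12120 * 0.974 = 11805
30–44: 10130 * 0.954 = 9664
45–59: 11257 * 0.962 = 10829
60–74: 22126 * 0.957 = 21175
→ [6925, 11805, 9664, 10829, 21175]
[period 3]
Births: 11805 * 0.228 = 2692, 9664 * 0.41 = 3962 → 6654
15–29: 6925 * 0.974 = 6745
30–44: 11805 * 0.954 = 11262
45–59: 9664 * 0.962 = 9297
60–74: 10829 * 0.957 = 10363
→ [6654, 6745, 11262, 9297, 10363]
Total after period 3: 6654 + 6745 + 11262 + 9297 + 10363 = 44321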